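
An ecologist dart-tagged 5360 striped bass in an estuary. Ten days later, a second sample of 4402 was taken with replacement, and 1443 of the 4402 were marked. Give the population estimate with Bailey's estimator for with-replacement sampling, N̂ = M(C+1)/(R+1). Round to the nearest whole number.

N̂ = 5360·(4402+1)/(1443+1) = 5360·4403/1444 = 23600080/1444 ≈ 16343.5 → 16344

N ≈ 16,344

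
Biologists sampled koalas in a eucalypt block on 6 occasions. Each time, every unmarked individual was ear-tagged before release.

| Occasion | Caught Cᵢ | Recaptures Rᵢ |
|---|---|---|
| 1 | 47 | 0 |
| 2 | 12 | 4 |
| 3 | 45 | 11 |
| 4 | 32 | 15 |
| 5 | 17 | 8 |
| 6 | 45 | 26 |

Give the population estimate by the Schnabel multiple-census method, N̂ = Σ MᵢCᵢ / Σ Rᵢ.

Marked at large before each occasion: Mᵢ = Σⱼ<ᵢ (Cⱼ − Rⱼ) → M1=0, M2=47, M3=55, M4=89, M5=106, M6=115
Σ MᵢCᵢ = 0·47 + 47·12 + 55·45 + 89·32 + 106·17 + 115·45 = 0 + 564 + 2475 + 2848 + 1802 + 5175 = 12864
Σ Rᵢ = 0 + 4 + 11 + 15 + 8 + 26 = 64
N̂ = 12864 / 64 = 201

N = 201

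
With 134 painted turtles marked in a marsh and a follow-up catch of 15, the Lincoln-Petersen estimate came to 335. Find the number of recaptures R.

From N = M·C/R: R = M·C / N = 134·15 / 335 = 2010 / 335 = 6.

R = 6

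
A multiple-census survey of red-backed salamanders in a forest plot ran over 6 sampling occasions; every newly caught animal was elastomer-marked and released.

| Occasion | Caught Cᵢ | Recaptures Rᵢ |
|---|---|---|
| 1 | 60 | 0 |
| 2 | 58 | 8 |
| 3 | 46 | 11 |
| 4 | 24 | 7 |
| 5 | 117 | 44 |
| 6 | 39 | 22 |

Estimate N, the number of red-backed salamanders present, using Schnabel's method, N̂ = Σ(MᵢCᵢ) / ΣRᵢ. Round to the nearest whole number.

N ≈ 436

Marked at large before each occasion: Mᵢ = Σⱼ<ᵢ (Cⱼ − Rⱼ) → M1=0, M2=60, M3=110, M4=145, M5=162, M6=235
Σ MᵢCᵢ = 0·60 + 60·58 + 110·46 + 145·24 + 162·117 + 235·39 = 0 + 3480 + 5060 + 3480 + 18954 + 9165 = 40139
Σ Rᵢ = 0 + 8 + 11 + 7 + 44 + 22 = 92
N̂ = 40139 / 92 ≈ 436.3 → 436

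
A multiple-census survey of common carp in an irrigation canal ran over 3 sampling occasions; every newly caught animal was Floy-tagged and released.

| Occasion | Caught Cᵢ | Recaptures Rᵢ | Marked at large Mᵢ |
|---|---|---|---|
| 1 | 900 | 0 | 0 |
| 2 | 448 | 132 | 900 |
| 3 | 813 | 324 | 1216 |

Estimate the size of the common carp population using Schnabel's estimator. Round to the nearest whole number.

N ≈ 3052

Σ MᵢCᵢ = 0·900 + 900·448 + 1216·813 = 0 + 403200 + 988608 = 1391808
Σ Rᵢ = 0 + 132 + 324 = 456
N̂ = 1391808 / 456 ≈ 3052.2 → 3052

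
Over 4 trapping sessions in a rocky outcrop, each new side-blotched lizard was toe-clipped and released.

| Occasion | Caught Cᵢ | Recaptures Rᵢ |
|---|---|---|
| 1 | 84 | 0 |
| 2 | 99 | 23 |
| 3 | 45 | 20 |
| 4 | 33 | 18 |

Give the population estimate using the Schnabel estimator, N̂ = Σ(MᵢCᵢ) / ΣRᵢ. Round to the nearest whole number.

Marked at large before each occasion: Mᵢ = Σⱼ<ᵢ (Cⱼ − Rⱼ) → M1=0, M2=84, M3=160, M4=185
Σ MᵢCᵢ = 0·84 + 84·99 + 160·45 + 185·33 = 0 + 8316 + 7200 + 6105 = 21621
Σ Rᵢ = 0 + 23 + 20 + 18 = 61
N̂ = 21621 / 61 ≈ 354.4 → 354

N ≈ 354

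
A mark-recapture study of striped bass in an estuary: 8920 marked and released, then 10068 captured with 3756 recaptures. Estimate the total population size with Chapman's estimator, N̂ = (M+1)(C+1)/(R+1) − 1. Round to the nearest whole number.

N ≈ 23,908

N̂ = (8920+1)(10068+1)/(3756+1) − 1 = 8921·10069/3757 − 1
= 89825549/3757 − 1 ≈ 23908.8 − 1 ≈ 23907.8 → 23908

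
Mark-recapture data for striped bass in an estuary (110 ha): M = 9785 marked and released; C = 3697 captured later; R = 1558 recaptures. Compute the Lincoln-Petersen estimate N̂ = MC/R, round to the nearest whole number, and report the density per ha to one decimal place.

density ≈ 211.1 striped bass per ha

N̂ = 9785·3697/1558 = 36175145/1558 ≈ 23219.0 → 23219
Density = N̂ / area = 23219 / 110 ≈ 211.08 → 211.1 per ha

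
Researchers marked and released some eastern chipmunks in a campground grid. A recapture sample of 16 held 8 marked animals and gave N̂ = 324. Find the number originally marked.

M = 162

From N = M·C/R: M = N·R / C = 324·8 / 16 = 2592 / 16 = 162.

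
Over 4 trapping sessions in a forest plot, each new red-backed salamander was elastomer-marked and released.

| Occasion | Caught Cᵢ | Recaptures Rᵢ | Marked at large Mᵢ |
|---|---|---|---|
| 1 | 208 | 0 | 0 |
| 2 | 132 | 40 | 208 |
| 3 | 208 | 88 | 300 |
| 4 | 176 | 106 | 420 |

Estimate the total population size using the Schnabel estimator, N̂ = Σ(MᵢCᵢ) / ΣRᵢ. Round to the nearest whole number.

Σ MᵢCᵢ = 0·208 + 208·132 + 300·208 + 420·176 = 0 + 27456 + 62400 + 73920 = 163776
Σ Rᵢ = 0 + 40 + 88 + 106 = 234
N̂ = 163776 / 234 ≈ 699.9 → 700

N ≈ 700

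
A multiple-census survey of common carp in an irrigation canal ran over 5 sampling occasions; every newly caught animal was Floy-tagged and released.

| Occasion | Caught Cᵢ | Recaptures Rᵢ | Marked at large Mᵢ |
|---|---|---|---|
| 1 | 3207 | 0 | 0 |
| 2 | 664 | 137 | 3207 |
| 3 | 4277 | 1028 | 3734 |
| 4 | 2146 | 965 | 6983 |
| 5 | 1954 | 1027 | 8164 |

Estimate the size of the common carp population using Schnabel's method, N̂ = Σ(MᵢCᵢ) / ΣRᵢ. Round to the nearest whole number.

N ≈ 15,533

Σ MᵢCᵢ = 0·3207 + 3207·664 + 3734·4277 + 6983·2146 + 8164·1954 = 0 + 2129448 + 15970318 + 14985518 + 15952456 = 49037740
Σ Rᵢ = 0 + 137 + 1028 + 965 + 1027 = 3157
N̂ = 49037740 / 3157 ≈ 15533.0 → 15533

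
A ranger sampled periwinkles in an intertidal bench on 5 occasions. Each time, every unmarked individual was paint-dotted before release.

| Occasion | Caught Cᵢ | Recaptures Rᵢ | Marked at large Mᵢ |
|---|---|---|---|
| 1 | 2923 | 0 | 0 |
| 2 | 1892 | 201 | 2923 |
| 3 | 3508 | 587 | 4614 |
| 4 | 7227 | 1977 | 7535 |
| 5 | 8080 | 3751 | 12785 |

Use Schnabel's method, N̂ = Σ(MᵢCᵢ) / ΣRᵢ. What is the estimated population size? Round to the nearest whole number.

Σ MᵢCᵢ = 0·2923 + 2923·1892 + 4614·3508 + 7535·7227 + 12785·8080 = 0 + 5530316 + 16185912 + 54455445 + 103302800 = 179474473
Σ Rᵢ = 0 + 201 + 587 + 1977 + 3751 = 6516
N̂ = 179474473 / 6516 ≈ 27543.7 → 27544

N ≈ 27,544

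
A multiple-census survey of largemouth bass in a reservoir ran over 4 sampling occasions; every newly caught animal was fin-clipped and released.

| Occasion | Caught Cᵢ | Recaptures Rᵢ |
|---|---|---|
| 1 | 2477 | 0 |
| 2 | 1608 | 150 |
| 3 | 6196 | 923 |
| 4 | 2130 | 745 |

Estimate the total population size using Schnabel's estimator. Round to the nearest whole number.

N ≈ 26,390

Marked at large before each occasion: Mᵢ = Σⱼ<ᵢ (Cⱼ − Rⱼ) → M1=0, M2=2477, M3=3935, M4=9208
Σ MᵢCᵢ = 0·2477 + 2477·1608 + 3935·6196 + 9208·2130 = 0 + 3983016 + 24381260 + 19613040 = 47977316
Σ Rᵢ = 0 + 150 + 923 + 745 = 1818
N̂ = 47977316 / 1818 ≈ 26390.2 → 26390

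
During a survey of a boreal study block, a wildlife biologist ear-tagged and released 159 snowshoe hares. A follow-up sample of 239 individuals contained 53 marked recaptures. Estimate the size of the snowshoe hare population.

N = (159 × 239) / 53 = 38001 / 53 = 717

N = 717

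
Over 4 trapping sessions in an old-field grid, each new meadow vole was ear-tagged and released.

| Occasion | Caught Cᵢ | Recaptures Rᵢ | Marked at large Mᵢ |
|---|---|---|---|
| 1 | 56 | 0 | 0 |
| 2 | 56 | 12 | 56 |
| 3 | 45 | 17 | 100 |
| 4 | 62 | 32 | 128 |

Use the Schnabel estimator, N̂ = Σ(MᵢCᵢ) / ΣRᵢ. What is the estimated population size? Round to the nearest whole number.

Σ MᵢCᵢ = 0·56 + 56·56 + 100·45 + 128·62 = 0 + 3136 + 4500 + 7936 = 15572
Σ Rᵢ = 0 + 12 + 17 + 32 = 61
N̂ = 15572 / 61 ≈ 255.3 → 255

N ≈ 255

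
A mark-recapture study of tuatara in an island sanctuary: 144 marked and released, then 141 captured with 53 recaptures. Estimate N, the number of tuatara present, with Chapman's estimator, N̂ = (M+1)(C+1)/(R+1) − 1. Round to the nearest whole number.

N̂ = (144+1)(141+1)/(53+1) − 1 = 145·142/54 − 1
= 20590/54 − 1 ≈ 381.3 − 1 ≈ 380.3 → 380

N ≈ 380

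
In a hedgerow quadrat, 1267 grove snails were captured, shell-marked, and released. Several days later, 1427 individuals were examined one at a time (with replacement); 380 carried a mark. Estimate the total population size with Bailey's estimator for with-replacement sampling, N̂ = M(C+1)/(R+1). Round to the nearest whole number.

N̂ = 1267·(1427+1)/(380+1) = 1267·1428/381 = 1809276/381 ≈ 4748.8 → 4749

N ≈ 4749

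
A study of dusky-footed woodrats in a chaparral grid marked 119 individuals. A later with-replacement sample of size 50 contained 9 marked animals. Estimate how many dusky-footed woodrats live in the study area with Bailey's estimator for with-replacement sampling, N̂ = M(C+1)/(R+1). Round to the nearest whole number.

N̂ = 119·(50+1)/(9+1) = 119·51/10 = 6069/10 ≈ 606.9 → 607

N ≈ 607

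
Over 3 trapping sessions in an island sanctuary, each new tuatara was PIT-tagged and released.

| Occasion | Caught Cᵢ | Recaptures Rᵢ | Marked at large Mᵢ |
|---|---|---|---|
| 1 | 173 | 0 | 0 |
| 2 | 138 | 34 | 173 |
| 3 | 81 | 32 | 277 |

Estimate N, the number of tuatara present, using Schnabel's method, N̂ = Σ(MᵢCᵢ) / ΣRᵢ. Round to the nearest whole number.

N ≈ 702

Σ MᵢCᵢ = 0·173 + 173·138 + 277·81 = 0 + 23874 + 22437 = 46311
Σ Rᵢ = 0 + 34 + 32 = 66
N̂ = 46311 / 66 ≈ 701.7 → 702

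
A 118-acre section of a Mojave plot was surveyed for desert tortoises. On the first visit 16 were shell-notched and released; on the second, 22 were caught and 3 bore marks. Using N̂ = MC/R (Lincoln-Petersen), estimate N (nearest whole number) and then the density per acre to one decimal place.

N̂ = 16·22/3 = 352/3 ≈ 117.3 → 117
Density = N̂ / area = 117 / 118 ≈ 0.99 → 1.0 per acre

density ≈ 1.0 desert tortoises per acre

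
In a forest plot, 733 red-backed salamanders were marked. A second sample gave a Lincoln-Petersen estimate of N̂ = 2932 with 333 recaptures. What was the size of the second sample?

C = 1332

From N = M·C/R: C = N·R / M = 2932·333 / 733 = 976356 / 733 = 1332.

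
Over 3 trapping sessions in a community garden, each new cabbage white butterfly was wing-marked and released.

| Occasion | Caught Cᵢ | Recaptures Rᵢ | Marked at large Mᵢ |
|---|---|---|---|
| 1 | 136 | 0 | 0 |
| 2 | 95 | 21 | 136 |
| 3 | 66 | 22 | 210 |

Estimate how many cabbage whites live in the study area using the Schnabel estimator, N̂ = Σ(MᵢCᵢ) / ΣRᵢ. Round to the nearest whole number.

N ≈ 623

Σ MᵢCᵢ = 0·136 + 136·95 + 210·66 = 0 + 12920 + 13860 = 26780
Σ Rᵢ = 0 + 21 + 22 = 43
N̂ = 26780 / 43 ≈ 622.8 → 623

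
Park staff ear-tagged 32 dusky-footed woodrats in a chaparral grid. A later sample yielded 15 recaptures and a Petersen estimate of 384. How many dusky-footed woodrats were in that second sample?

From N = M·C/R: C = N·R / M = 384·15 / 32 = 5760 / 32 = 180.

C = 180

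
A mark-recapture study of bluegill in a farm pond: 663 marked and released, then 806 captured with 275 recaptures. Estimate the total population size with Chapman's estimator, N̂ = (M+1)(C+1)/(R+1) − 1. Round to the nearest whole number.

N̂ = (663+1)(806+1)/(275+1) − 1 = 664·807/276 − 1
= 535848/276 − 1 ≈ 1941.48 − 1 ≈ 1940.48 → 1940

N ≈ 1940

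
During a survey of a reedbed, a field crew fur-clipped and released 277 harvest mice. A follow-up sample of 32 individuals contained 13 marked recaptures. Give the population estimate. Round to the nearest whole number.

N ≈ 682

N = (277 × 32) / 13 = 8864 / 13 ≈ 681.8 → 682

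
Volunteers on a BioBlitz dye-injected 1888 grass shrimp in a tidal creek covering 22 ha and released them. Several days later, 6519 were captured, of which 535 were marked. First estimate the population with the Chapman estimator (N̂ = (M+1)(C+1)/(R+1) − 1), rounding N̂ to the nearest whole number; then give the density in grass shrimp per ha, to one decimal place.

N̂ = 1889·6520/536 − 1 = 12316280/536 − 1 ≈ 22977.1 → 22977
Density = N̂ / area = 22977 / 22 ≈ 1044.41 → 1044.4 per ha

density ≈ 1044.4 grass shrimp per ha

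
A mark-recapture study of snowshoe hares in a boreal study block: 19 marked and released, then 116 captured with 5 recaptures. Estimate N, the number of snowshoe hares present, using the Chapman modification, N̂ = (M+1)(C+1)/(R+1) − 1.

N̂ = (19+1)(116+1)/(5+1) − 1 = 20·117/6 − 1
= 2340/6 − 1 = 390 − 1 = 389

N = 389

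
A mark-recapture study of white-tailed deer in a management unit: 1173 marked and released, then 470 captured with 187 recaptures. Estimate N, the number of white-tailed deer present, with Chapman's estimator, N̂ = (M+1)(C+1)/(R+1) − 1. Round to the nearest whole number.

N ≈ 2940

N̂ = (1173+1)(470+1)/(187+1) − 1 = 1174·471/188 − 1
= 552954/188 − 1 ≈ 2941.2 − 1 ≈ 2940.2 → 2940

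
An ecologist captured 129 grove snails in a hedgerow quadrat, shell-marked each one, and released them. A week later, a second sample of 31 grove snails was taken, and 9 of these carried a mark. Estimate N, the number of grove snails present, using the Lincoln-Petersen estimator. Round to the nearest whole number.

N ≈ 444

The marked fraction in the recapture sample should equal the marked fraction in the population: 9/31 = 129/N.
N = (129 × 31) / 9 = 3999 / 9 ≈ 444.3 → 444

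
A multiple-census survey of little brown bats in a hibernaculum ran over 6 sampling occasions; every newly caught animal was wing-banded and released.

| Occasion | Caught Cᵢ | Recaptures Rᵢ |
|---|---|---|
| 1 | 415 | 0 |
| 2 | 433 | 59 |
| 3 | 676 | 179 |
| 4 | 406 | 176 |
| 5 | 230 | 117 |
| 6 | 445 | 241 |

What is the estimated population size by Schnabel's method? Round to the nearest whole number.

N ≈ 2991

Marked at large before each occasion: Mᵢ = Σⱼ<ᵢ (Cⱼ − Rⱼ) → M1=0, M2=415, M3=789, M4=1286, M5=1516, M6=1629
Σ MᵢCᵢ = 0·415 + 415·433 + 789·676 + 1286·406 + 1516·230 + 1629·445 = 0 + 179695 + 533364 + 522116 + 348680 + 724905 = 2308760
Σ Rᵢ = 0 + 59 + 179 + 176 + 117 + 241 = 772
N̂ = 2308760 / 772 ≈ 2990.6 → 2991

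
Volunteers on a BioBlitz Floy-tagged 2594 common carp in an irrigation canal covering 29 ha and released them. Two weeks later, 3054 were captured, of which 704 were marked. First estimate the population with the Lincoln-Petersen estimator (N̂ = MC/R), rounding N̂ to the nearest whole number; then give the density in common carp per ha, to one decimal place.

density ≈ 388.0 common carp per ha

N̂ = 2594·3054/704 = 7922076/704 ≈ 11252.9 → 11253
Density = N̂ / area = 11253 / 29 ≈ 388.03 → 388.0 per ha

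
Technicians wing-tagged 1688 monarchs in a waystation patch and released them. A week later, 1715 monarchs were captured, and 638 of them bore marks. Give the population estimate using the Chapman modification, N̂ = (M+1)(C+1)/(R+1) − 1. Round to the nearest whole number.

N̂ = (1688+1)(1715+1)/(638+1) − 1 = 1689·1716/639 − 1
= 2898324/639 − 1 ≈ 4535.7 − 1 ≈ 4534.7 → 4535

N ≈ 4535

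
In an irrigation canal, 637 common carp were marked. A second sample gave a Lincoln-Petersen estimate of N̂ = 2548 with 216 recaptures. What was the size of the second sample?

C = 864

From N = M·C/R: C = N·R / M = 2548·216 / 637 = 550368 / 637 = 864.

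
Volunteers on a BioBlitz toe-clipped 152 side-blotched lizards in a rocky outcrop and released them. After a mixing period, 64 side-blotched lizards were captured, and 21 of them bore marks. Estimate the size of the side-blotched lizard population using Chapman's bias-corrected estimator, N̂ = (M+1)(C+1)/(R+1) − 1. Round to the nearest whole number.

N̂ = (152+1)(64+1)/(21+1) − 1 = 153·65/22 − 1
= 9945/22 − 1 ≈ 452.0 − 1 ≈ 451.0 → 451

N ≈ 451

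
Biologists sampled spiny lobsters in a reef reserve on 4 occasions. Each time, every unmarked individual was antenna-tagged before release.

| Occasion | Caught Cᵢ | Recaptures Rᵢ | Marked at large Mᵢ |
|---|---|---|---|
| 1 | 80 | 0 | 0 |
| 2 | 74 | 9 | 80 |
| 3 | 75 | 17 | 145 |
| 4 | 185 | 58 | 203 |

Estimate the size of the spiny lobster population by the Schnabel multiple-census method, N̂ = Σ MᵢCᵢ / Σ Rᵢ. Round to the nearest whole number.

N ≈ 647

Σ MᵢCᵢ = 0·80 + 80·74 + 145·75 + 203·185 = 0 + 5920 + 10875 + 37555 = 54350
Σ Rᵢ = 0 + 9 + 17 + 58 = 84
N̂ = 54350 / 84 ≈ 647.0 → 647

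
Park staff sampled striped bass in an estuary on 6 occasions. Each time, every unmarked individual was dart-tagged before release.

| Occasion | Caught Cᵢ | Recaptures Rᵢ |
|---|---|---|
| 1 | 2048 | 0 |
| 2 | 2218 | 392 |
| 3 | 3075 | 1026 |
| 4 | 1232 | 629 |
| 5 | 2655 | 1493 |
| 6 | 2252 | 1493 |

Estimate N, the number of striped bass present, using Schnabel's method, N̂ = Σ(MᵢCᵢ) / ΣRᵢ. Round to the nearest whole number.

Marked at large before each occasion: Mᵢ = Σⱼ<ᵢ (Cⱼ − Rⱼ) → M1=0, M2=2048, M3=3874, M4=5923, M5=6526, M6=7688
Σ MᵢCᵢ = 0·2048 + 2048·2218 + 3874·3075 + 5923·1232 + 6526·2655 + 7688·2252 = 0 + 4542464 + 11912550 + 7297136 + 17326530 + 17313376 = 58392056
Σ Rᵢ = 0 + 392 + 1026 + 629 + 1493 + 1493 = 5033
N̂ = 58392056 / 5033 ≈ 11601.8 → 11602

N ≈ 11,602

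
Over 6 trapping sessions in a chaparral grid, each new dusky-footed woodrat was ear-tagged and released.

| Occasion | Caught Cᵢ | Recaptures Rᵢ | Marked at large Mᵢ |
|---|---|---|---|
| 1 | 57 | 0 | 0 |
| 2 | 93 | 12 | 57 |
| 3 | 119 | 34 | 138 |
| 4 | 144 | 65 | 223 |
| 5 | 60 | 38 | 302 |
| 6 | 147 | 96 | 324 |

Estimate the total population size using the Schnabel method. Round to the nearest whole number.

Σ MᵢCᵢ = 0·57 + 57·93 + 138·119 + 223·144 + 302·60 + 324·147 = 0 + 5301 + 16422 + 32112 + 18120 + 47628 = 119583
Σ Rᵢ = 0 + 12 + 34 + 65 + 38 + 96 = 245
N̂ = 119583 / 245 ≈ 488.1 → 488

N ≈ 488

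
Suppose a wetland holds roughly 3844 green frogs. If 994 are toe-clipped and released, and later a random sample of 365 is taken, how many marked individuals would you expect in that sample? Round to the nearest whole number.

expected recaptures ≈ 94

Expected recaptures E[R] = M·C / N.
E[R] = 994 × 365 / 3844 = 362810 / 3844 ≈ 94.4 → 94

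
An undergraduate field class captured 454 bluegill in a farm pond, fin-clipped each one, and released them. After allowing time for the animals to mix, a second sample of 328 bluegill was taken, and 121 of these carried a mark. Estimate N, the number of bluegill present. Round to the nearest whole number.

N ≈ 1231

The marked fraction in the recapture sample should equal the marked fraction in the population: 121/328 = 454/N.
N = (454 × 328) / 121 = 148912 / 121 ≈ 1230.7 → 1231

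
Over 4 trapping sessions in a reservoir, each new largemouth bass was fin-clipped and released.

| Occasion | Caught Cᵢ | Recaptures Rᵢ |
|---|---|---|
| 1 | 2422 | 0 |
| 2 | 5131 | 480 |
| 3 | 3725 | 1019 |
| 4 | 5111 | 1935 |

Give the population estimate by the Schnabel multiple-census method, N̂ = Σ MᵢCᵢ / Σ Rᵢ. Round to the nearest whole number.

N ≈ 25,846

Marked at large before each occasion: Mᵢ = Σⱼ<ᵢ (Cⱼ − Rⱼ) → M1=0, M2=2422, M3=7073, M4=9779
Σ MᵢCᵢ = 0·2422 + 2422·5131 + 7073·3725 + 9779·5111 = 0 + 12427282 + 26346925 + 49980469 = 88754676
Σ Rᵢ = 0 + 480 + 1019 + 1935 = 3434
N̂ = 88754676 / 3434 ≈ 25845.9 → 25846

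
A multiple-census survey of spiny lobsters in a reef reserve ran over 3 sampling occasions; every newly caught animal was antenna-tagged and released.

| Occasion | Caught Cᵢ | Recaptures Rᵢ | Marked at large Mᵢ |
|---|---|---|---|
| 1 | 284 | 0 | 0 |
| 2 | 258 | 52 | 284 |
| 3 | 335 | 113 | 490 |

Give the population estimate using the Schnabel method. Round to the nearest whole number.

N ≈ 1439

Σ MᵢCᵢ = 0·284 + 284·258 + 490·335 = 0 + 73272 + 164150 = 237422
Σ Rᵢ = 0 + 52 + 113 = 165
N̂ = 237422 / 165 ≈ 1438.9 → 1439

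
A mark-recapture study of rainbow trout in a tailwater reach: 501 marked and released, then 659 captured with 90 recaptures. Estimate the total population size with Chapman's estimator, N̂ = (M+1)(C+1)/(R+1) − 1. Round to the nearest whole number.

N̂ = (501+1)(659+1)/(90+1) − 1 = 502·660/91 − 1
= 331320/91 − 1 ≈ 3640.9 − 1 ≈ 3639.9 → 3640

N ≈ 3640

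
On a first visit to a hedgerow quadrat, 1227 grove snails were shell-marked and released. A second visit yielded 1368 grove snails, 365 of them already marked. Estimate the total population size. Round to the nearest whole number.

N ≈ 4599

N = (1227 × 1368) / 365 = 1678536 / 365 ≈ 4598.7 → 4599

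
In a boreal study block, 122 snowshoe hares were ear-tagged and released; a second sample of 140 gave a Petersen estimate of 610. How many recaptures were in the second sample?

R = 28

From N = M·C/R: R = M·C / N = 122·140 / 610 = 17080 / 610 = 28.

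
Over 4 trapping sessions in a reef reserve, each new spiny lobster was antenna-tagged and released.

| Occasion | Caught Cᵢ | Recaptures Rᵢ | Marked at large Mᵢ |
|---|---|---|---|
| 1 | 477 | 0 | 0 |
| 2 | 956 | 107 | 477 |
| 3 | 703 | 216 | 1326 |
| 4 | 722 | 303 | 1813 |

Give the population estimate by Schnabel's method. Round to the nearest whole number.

N ≈ 4309

Σ MᵢCᵢ = 0·477 + 477·956 + 1326·703 + 1813·722 = 0 + 456012 + 932178 + 1308986 = 2697176
Σ Rᵢ = 0 + 107 + 216 + 303 = 626
N̂ = 2697176 / 626 ≈ 4308.6 → 4309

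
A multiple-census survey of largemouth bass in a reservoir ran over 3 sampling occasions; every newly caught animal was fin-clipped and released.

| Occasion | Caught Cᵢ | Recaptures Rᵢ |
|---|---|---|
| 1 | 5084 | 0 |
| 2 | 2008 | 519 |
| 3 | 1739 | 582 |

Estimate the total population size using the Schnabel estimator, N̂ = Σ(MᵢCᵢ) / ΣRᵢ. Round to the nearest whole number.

N ≈ 19,654

Marked at large before each occasion: Mᵢ = Σⱼ<ᵢ (Cⱼ − Rⱼ) → M1=0, M2=5084, M3=6573
Σ MᵢCᵢ = 0·5084 + 5084·2008 + 6573·1739 = 0 + 10208672 + 11430447 = 21639119
Σ Rᵢ = 0 + 519 + 582 = 1101
N̂ = 21639119 / 1101 ≈ 19654.1 → 19654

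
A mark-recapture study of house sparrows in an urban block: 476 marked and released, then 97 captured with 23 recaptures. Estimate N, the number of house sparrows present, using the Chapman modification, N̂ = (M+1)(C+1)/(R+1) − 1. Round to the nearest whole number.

N̂ = (476+1)(97+1)/(23+1) − 1 = 477·98/24 − 1
= 46746/24 − 1 ≈ 1947.8 − 1 ≈ 1946.8 → 1947

N ≈ 1947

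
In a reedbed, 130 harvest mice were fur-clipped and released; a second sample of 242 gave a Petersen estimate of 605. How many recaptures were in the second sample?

R = 52

From N = M·C/R: R = M·C / N = 130·242 / 605 = 31460 / 605 = 52.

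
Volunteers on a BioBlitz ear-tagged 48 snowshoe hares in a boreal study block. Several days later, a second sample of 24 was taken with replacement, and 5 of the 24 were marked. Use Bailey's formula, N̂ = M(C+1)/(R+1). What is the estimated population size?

N = 200

N̂ = 48·(24+1)/(5+1) = 48·25/6 = 1200/6 = 200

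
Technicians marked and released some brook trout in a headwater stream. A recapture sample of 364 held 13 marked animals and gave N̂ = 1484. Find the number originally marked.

From N = M·C/R: M = N·R / C = 1484·13 / 364 = 19292 / 364 = 53.

M = 53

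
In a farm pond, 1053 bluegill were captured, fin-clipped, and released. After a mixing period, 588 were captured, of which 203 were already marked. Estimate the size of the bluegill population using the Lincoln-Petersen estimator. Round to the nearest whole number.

N ≈ 3050

N = (1053 × 588) / 203 = 619164 / 203 ≈ 3050.1 → 3050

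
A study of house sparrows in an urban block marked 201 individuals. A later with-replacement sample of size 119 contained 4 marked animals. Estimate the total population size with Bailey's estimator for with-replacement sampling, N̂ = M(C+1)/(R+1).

N = 4824

N̂ = 201·(119+1)/(4+1) = 201·120/5 = 24120/5 = 4824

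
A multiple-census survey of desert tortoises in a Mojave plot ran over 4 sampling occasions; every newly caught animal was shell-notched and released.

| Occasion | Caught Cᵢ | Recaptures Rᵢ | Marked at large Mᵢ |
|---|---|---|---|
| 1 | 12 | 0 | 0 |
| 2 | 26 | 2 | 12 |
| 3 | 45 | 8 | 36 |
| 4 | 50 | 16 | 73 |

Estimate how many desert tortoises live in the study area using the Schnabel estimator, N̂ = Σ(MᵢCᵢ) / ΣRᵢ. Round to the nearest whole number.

Σ MᵢCᵢ = 0·12 + 12·26 + 36·45 + 73·50 = 0 + 312 + 1620 + 3650 = 5582
Σ Rᵢ = 0 + 2 + 8 + 16 = 26
N̂ = 5582 / 26 ≈ 214.7 → 215

N ≈ 215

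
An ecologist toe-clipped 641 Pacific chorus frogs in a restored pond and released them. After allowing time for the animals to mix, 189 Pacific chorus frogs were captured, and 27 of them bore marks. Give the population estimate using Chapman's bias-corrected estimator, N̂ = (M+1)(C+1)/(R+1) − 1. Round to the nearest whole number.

N ≈ 4355

N̂ = (641+1)(189+1)/(27+1) − 1 = 642·190/28 − 1
= 121980/28 − 1 ≈ 4356.4 − 1 ≈ 4355.4 → 4355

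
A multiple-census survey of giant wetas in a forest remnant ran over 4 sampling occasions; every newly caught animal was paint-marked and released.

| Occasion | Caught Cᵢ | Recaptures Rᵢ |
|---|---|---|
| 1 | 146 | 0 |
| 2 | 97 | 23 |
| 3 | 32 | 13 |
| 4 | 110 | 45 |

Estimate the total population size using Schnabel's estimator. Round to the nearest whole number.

Marked at large before each occasion: Mᵢ = Σⱼ<ᵢ (Cⱼ − Rⱼ) → M1=0, M2=146, M3=220, M4=239
Σ MᵢCᵢ = 0·146 + 146·97 + 220·32 + 239·110 = 0 + 14162 + 7040 + 26290 = 47492
Σ Rᵢ = 0 + 23 + 13 + 45 = 81
N̂ = 47492 / 81 ≈ 586.3 → 586

N ≈ 586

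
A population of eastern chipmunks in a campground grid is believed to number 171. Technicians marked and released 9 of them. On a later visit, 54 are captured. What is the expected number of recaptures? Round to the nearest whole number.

The marked fraction of the population is 9/171, so in a sample of 54 expect C·(M/N) marked.
E[R] = 9 × 54 / 171 = 486 / 171 ≈ 2.8 → 3

expected recaptures ≈ 3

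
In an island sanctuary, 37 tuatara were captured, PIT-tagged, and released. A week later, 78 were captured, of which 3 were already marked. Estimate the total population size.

N = 962

The marked fraction in the recapture sample should equal the marked fraction in the population: 3/78 = 37/N.
N = (37 × 78) / 3 = 2886 / 3 = 962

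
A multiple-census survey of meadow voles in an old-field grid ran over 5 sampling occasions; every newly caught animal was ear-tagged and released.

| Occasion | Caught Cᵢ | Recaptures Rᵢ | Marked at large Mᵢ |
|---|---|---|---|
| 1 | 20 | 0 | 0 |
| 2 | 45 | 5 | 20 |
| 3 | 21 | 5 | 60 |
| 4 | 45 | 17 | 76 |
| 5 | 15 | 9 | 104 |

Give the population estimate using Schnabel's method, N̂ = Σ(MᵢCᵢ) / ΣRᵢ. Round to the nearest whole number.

N ≈ 198

Σ MᵢCᵢ = 0·20 + 20·45 + 60·21 + 76·45 + 104·15 = 0 + 900 + 1260 + 3420 + 1560 = 7140
Σ Rᵢ = 0 + 5 + 5 + 17 + 9 = 36
N̂ = 7140 / 36 ≈ 198.3 → 198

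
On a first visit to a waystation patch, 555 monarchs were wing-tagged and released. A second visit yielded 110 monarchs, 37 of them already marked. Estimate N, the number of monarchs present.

N = 1650

If marked individuals mix randomly, R/C ≈ M/N, giving N ≈ M·C/R.
N = (555 × 110) / 37 = 61050 / 37 = 1650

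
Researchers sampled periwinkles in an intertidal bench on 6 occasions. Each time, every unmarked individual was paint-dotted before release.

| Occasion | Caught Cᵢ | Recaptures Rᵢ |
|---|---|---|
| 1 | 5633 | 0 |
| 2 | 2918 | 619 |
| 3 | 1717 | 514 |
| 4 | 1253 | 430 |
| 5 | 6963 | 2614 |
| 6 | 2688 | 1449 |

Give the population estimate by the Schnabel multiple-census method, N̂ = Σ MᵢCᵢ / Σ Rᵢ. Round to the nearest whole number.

Marked at large before each occasion: Mᵢ = Σⱼ<ᵢ (Cⱼ − Rⱼ) → M1=0, M2=5633, M3=7932, M4=9135, M5=9958, M6=14307
Σ MᵢCᵢ = 0·5633 + 5633·2918 + 7932·1717 + 9135·1253 + 9958·6963 + 14307·2688 = 0 + 16437094 + 13619244 + 11446155 + 69337554 + 38457216 = 149297263
Σ Rᵢ = 0 + 619 + 514 + 430 + 2614 + 1449 = 5626
N̂ = 149297263 / 5626 ≈ 26537.0 → 26537

N ≈ 26,537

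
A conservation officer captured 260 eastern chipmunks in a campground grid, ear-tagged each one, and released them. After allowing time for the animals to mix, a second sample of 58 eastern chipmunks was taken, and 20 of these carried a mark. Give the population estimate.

N = (260 × 58) / 20 = 15080 / 20 = 754

N = 754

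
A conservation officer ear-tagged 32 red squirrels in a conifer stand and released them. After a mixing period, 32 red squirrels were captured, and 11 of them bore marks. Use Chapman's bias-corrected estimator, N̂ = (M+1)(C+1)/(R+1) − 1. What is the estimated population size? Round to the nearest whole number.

N̂ = (32+1)(32+1)/(11+1) − 1 = 33·33/12 − 1
= 1089/12 − 1 ≈ 90.8 − 1 ≈ 89.8 → 90

N ≈ 90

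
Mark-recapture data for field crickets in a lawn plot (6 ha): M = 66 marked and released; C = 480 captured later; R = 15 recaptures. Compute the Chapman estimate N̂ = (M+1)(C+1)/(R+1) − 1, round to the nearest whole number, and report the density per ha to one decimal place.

N̂ = 67·481/16 − 1 = 32227/16 − 1 ≈ 2013.2 → 2013
Density = N̂ / area = 2013 / 6 ≈ 335.50 → 335.5 per ha

density ≈ 335.5 field crickets per ha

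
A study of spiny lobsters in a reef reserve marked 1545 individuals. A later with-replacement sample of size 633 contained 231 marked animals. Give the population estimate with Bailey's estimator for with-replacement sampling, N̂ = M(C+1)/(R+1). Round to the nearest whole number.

N ≈ 4222

N̂ = 1545·(633+1)/(231+1) = 1545·634/232 = 979530/232 ≈ 4222.1 → 4222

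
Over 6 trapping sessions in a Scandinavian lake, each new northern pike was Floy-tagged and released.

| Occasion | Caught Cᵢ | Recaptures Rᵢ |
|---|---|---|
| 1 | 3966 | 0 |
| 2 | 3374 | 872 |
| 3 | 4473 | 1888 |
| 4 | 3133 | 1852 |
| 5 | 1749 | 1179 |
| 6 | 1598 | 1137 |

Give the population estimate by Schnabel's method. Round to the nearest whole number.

Marked at large before each occasion: Mᵢ = Σⱼ<ᵢ (Cⱼ − Rⱼ) → M1=0, M2=3966, M3=6468, M4=9053, M5=10334, M6=10904
Σ MᵢCᵢ = 0·3966 + 3966·3374 + 6468·4473 + 9053·3133 + 10334·1749 + 10904·1598 = 0 + 13381284 + 28931364 + 28363049 + 18074166 + 17424592 = 106174455
Σ Rᵢ = 0 + 872 + 1888 + 1852 + 1179 + 1137 = 6928
N̂ = 106174455 / 6928 ≈ 15325.4 → 15325

N ≈ 15,325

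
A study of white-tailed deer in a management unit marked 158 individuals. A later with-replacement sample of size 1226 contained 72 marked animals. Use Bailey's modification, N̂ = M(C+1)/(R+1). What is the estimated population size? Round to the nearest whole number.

N ≈ 2656

N̂ = 158·(1226+1)/(72+1) = 158·1227/73 = 193866/73 ≈ 2655.7 → 2656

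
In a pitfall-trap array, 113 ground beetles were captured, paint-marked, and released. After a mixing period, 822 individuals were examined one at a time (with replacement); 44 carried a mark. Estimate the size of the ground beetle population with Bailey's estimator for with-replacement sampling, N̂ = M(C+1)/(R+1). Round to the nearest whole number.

N ≈ 2067

N̂ = 113·(822+1)/(44+1) = 113·823/45 = 92999/45 ≈ 2066.6 → 2067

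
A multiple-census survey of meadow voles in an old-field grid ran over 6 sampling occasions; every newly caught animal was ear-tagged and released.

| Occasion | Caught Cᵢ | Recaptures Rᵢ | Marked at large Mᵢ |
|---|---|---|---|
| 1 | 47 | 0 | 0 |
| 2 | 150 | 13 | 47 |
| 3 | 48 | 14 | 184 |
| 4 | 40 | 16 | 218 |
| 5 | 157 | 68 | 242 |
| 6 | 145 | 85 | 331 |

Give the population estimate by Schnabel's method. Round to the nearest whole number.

N ≈ 564

Σ MᵢCᵢ = 0·47 + 47·150 + 184·48 + 218·40 + 242·157 + 331·145 = 0 + 7050 + 8832 + 8720 + 37994 + 47995 = 110591
Σ Rᵢ = 0 + 13 + 14 + 16 + 68 + 85 = 196
N̂ = 110591 / 196 ≈ 564.2 → 564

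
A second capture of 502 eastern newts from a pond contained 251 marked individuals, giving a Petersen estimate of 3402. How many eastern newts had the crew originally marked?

From N = M·C/R: M = N·R / C = 3402·251 / 502 = 853902 / 502 = 1701.

M = 1701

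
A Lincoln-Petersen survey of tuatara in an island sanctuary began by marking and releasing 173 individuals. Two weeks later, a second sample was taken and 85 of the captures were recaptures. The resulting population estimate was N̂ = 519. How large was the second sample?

C = 255

From N = M·C/R: C = N·R / M = 519·85 / 173 = 44115 / 173 = 255.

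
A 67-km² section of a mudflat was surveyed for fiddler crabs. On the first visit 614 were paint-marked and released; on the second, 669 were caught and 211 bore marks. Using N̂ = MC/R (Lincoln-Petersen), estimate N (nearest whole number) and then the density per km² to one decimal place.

density ≈ 29.1 fiddler crabs per km²

N̂ = 614·669/211 = 410766/211 ≈ 1946.8 → 1947
Density = N̂ / area = 1947 / 67 ≈ 29.06 → 29.1 per km²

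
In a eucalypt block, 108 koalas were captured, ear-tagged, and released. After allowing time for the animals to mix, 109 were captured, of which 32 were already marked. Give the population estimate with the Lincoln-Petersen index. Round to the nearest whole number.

N ≈ 368

Lincoln-Petersen assumes M/N = R/C, so N = M·C / R.
N = (108 × 109) / 32 = 11772 / 32 ≈ 367.9 → 368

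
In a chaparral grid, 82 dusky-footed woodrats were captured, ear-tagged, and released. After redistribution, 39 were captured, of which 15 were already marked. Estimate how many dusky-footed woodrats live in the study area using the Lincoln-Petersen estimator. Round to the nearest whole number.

N ≈ 213

The marked fraction in the recapture sample should equal the marked fraction in the population: 15/39 = 82/N.
N = (82 × 39) / 15 = 3198 / 15 ≈ 213.2 → 213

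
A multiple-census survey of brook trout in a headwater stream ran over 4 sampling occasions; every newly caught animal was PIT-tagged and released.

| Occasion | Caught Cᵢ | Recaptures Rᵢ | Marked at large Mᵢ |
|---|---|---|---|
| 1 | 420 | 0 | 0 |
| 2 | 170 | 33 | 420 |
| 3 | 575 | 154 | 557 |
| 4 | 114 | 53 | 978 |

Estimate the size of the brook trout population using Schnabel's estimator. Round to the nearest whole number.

Σ MᵢCᵢ = 0·420 + 420·170 + 557·575 + 978·114 = 0 + 71400 + 320275 + 111492 = 503167
Σ Rᵢ = 0 + 33 + 154 + 53 = 240
N̂ = 503167 / 240 ≈ 2096.5 → 2097

N ≈ 2097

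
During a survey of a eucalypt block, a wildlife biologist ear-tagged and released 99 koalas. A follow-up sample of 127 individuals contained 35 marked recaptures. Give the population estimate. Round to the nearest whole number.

Lincoln-Petersen assumes M/N = R/C, so N = M·C / R.
N = (99 × 127) / 35 = 12573 / 35 ≈ 359.2 → 359

N ≈ 359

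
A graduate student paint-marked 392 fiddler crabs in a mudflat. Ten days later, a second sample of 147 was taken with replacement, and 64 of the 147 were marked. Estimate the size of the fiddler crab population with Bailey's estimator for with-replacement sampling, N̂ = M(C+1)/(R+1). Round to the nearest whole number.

N ≈ 893

N̂ = 392·(147+1)/(64+1) = 392·148/65 = 58016/65 ≈ 892.6 → 893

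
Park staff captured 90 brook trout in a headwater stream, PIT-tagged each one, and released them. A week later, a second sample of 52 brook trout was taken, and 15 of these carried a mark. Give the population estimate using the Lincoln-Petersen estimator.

N = 312

If marked individuals mix randomly, R/C ≈ M/N, giving N ≈ M·C/R.
N = (90 × 52) / 15 = 4680 / 15 = 312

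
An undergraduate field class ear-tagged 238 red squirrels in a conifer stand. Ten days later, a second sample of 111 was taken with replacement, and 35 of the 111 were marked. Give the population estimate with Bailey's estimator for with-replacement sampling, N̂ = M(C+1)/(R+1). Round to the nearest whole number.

N ≈ 740

N̂ = 238·(111+1)/(35+1) = 238·112/36 = 26656/36 ≈ 740.4 → 740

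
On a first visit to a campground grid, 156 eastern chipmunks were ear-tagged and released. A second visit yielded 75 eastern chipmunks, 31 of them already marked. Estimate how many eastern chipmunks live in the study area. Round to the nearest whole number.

N = (156 × 75) / 31 = 11700 / 31 ≈ 377.4 → 377

N ≈ 377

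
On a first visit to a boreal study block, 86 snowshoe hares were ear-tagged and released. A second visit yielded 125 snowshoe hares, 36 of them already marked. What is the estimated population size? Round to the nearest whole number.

N = (86 × 125) / 36 = 10750 / 36 ≈ 298.6 → 299

N ≈ 299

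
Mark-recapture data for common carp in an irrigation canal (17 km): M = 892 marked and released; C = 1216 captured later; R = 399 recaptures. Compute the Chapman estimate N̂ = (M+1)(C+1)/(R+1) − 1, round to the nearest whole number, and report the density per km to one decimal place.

N̂ = 893·1217/400 − 1 = 1086781/400 − 1 ≈ 2716.0 → 2716
Density = N̂ / area = 2716 / 17 ≈ 159.76 → 159.8 per km

density ≈ 159.8 common carp per km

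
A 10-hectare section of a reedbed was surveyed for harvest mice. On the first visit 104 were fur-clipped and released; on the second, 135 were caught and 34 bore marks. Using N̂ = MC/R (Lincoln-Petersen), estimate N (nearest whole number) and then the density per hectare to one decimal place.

N̂ = 104·135/34 = 14040/34 ≈ 412.9 → 413
Density = N̂ / area = 413 / 10 ≈ 41.30 → 41.3 per hectare

density ≈ 41.3 harvest mice per hectare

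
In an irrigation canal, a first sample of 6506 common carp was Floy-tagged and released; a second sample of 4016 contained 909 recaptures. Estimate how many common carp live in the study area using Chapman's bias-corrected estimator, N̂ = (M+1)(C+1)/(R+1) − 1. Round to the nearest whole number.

N̂ = (6506+1)(4016+1)/(909+1) − 1 = 6507·4017/910 − 1
= 26138619/910 − 1 ≈ 28723.8 − 1 ≈ 28722.8 → 28723

N ≈ 28,723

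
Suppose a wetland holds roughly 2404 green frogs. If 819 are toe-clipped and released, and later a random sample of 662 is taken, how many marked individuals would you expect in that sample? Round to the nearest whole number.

expected recaptures ≈ 226

Expected recaptures E[R] = M·C / N.
E[R] = 819 × 662 / 2404 = 542178 / 2404 ≈ 225.5 → 226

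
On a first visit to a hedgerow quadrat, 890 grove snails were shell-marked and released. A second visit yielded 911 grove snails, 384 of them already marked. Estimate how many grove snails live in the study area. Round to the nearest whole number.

N = (890 × 911) / 384 = 810790 / 384 ≈ 2111.4 → 2111

N ≈ 2111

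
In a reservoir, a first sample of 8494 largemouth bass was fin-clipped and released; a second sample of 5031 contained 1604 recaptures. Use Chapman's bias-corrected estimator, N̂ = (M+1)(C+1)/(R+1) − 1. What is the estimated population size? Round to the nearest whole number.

N̂ = (8494+1)(5031+1)/(1604+1) − 1 = 8495·5032/1605 − 1
= 42746840/1605 − 1 ≈ 26633.5 − 1 ≈ 26632.5 → 26633

N ≈ 26,633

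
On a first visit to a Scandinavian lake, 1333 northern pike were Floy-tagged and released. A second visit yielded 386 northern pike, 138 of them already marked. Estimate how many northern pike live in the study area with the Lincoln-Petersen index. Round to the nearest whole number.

N ≈ 3729

Lincoln-Petersen assumes M/N = R/C, so N = M·C / R.
N = (1333 × 386) / 138 = 514538 / 138 ≈ 3728.5 → 3729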